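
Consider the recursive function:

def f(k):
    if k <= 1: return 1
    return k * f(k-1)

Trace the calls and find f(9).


f(9)
= 9 * f(8)
= 9 * 8 * f(7)
= 9 * 8 * 7 * f(6)
= 9 * 8 * 7 * 6 * f(5)
= 9 * 8 * 7 * 6 * 5 * f(4)
= 9 * 8 * 7 * 6 * 5 * 4 * f(3)
= 9 * 8 * 7 * 6 * 5 * 4 * 3 * f(2)
= 9 * 8 * 7 * 6 * 5 * 4 * 3 * 2 * f(1)
= 9 * 8 * 7 * 6 * 5 * 4 * 3 * 2 * 1
= 362880

362880


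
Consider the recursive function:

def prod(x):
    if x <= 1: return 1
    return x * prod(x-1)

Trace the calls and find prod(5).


prod(5)
= 5 * prod(4)
= 5 * 4 * prod(3)
= 5 * 4 * 3 * prod(2)
= 5 * 4 * 3 * 2 * prod(1)
= 5 * 4 * 3 * 2 * 1
= 120

120


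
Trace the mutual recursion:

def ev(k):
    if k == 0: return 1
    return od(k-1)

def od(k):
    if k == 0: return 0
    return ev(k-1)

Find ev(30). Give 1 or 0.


ev(30) = od(29)
od(29) = ev(28)
ev(28) = od(27)
od(27) = ev(26)
ev(26) = od(25)
od(25) = ev(24)
ev(24) = od(23)
od(23) = ev(22)
ev(22) = od(21)
od(21) = ev(20)
ev(20) = od(19)
od(19) = ev(18)
ev(18) = od(17)
od(17) = ev(16)
ev(16) = od(15)
od(15) = ev(14)
ev(14) = od(13)
od(13) = ev(12)
ev(12) = od(11)
od(11) = ev(10)
ev(10) = od(9)
od(9) = ev(8)
ev(8) = od(7)
od(7) = ev(6)
ev(6) = od(5)
od(5) = ev(4)
ev(4) = od(3)
od(3) = ev(2)
ev(2) = od(1)
od(1) = ev(0)
ev(0) = 1  (base case)
Result: 1

1


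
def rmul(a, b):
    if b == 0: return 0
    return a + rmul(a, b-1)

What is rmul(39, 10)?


rmul(39, 10) = 39 + rmul(39, 9)
rmul(39, 9) = 39 + rmul(39, 8)
rmul(39, 8) = 39 + rmul(39, 7)
rmul(39, 7) = 39 + rmul(39, 6)
rmul(39, 6) = 39 + rmul(39, 5)
rmul(39, 5) = 39 + rmul(39, 4)
rmul(39, 4) = 39 + rmul(39, 3)
rmul(39, 3) = 39 + rmul(39, 2)
rmul(39, 2) = 39 + rmul(39, 1)
rmul(39, 1) = 39 + rmul(39, 0)
rmul(39, 0) = 0  (base case)
Total: 39 + 39 + 39 + 39 + 39 + 39 + 39 + 39 + 39 + 39 + 0 = 390

390


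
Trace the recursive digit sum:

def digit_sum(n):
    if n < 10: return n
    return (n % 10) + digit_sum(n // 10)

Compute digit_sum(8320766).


digit_sum(8320766) = 6 + digit_sum(832076)
digit_sum(832076) = 6 + digit_sum(83207)
digit_sum(83207) = 7 + digit_sum(8320)
digit_sum(8320) = 0 + digit_sum(832)
digit_sum(832) = 2 + digit_sum(83)
digit_sum(83) = 3 + digit_sum(8)
digit_sum(8) = 8  (base case)
Total: 6 + 6 + 7 + 0 + 2 + 3 + 8 = 32

32


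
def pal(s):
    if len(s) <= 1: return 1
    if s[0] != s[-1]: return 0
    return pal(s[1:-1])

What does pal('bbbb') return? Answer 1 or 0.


pal('bbbb'): s[0]='b' == s[-1]='b' -> check pal('bb')
pal('bb'): s[0]='b' == s[-1]='b' -> check pal('')
pal(''): len <= 1 -> return 1  (base case)
Result: 1 (palindrome)

1


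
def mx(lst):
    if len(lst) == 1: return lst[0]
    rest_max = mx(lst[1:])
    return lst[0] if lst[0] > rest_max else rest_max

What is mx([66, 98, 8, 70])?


mx([66, 98, 8, 70]): compare 66 with mx([98, 8, 70])
mx([98, 8, 70]): compare 98 with mx([8, 70])
mx([8, 70]): compare 8 with mx([70])
mx([70]) = 70  (base case)
Compare 8 with 70 -> 70
Compare 98 with 70 -> 98
Compare 66 with 98 -> 98

98


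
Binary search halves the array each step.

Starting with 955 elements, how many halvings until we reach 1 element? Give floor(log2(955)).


955 / 2 = 477
477 / 2 = 238
238 / 2 = 119
119 / 2 = 59
59 / 2 = 29
29 / 2 = 14
14 / 2 = 7
7 / 2 = 3
3 / 2 = 1
Reached 1 after 9 halvings

9


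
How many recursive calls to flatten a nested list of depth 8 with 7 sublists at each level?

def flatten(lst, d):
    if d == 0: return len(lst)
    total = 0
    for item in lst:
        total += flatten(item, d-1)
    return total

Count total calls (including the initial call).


At depth 0 (root): 1 call
At depth 1: each of 1 parents calls flatten on 7 children = 7 calls
At depth 2: each of 7 parents calls flatten on 7 children = 49 calls
At depth 3: each of 49 parents calls flatten on 7 children = 343 calls
At depth 4: each of 343 parents calls flatten on 7 children = 2401 calls
At depth 5: each of 2401 parents calls flatten on 7 children = 16807 calls
At depth 6: each of 16807 parents calls flatten on 7 children = 117649 calls
At depth 7: each of 117649 parents calls flatten on 7 children = 823543 calls
At depth 8: each of 823543 parents calls flatten on 7 children = 5764801 calls
Total: 1 + 7 + 49 + 343 + 2401 + 16807 + 117649 + 823543 + 5764801 = 6725601

6725601


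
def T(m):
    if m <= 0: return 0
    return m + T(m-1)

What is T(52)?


T(52)
= 52 + 51 + 50 + 49 + 48 + 47 + 46 + 45 + 44 + 43 + 42 + 41 + 40 + 39 + 38 + 37 + 36 + 35 + 34 + 33 + 32 + 31 + 30 + 29 + 28 + 27 + 26 + 25 + 24 + 23 + 22 + 21 + 20 + 19 + 18 + 17 + 16 + 15 + 14 + 13 + 12 + 11 + 10 + 9 + 8 + 7 + 6 + 5 + 4 + 3 + 2 + 1 + T(0)
= 52 + 51 + 50 + 49 + 48 + 47 + 46 + 45 + 44 + 43 + 42 + 41 + 40 + 39 + 38 + 37 + 36 + 35 + 34 + 33 + 32 + 31 + 30 + 29 + 28 + 27 + 26 + 25 + 24 + 23 + 22 + 21 + 20 + 19 + 18 + 17 + 16 + 15 + 14 + 13 + 12 + 11 + 10 + 9 + 8 + 7 + 6 + 5 + 4 + 3 + 2 + 1 + 0
= 1378

1378


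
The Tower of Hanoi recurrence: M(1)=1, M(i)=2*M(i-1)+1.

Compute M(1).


M(1) = 1  (base case)

1


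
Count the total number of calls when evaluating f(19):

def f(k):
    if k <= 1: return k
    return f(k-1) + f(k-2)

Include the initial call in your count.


Let C(n) = total calls for f(n)
C(0) = 1, C(1) = 1
C(2) = 1 + C(1) + C(0) = 1 + 1 + 1 = 3
C(3) = 1 + C(2) + C(1) = 1 + 3 + 1 = 5
C(4) = 1 + C(3) + C(2) = 1 + 5 + 3 = 9
C(5) = 1 + C(4) + C(3) = 1 + 9 + 5 = 15
C(6) = 1 + C(5) + C(4) = 1 + 15 + 9 = 25
C(7) = 1 + C(6) + C(5) = 1 + 25 + 15 = 41
C(8) = 1 + C(7) + C(6) = 1 + 41 + 25 = 67
C(9) = 1 + C(8) + C(7) = 1 + 67 + 41 = 109
C(10) = 1 + C(9) + C(8) = 1 + 109 + 67 = 177
C(11) = 1 + C(10) + C(9) = 1 + 177 + 109 = 287
C(12) = 1 + C(11) + C(10) = 1 + 287 + 177 = 465
C(13) = 1 + C(12) + C(11) = 1 + 465 + 287 = 753
C(14) = 1 + C(13) + C(12) = 1 + 753 + 465 = 1219
C(15) = 1 + C(14) + C(13) = 1 + 1219 + 753 = 1973
C(16) = 1 + C(15) + C(14) = 1 + 1973 + 1219 = 3193
C(17) = 1 + C(16) + C(15) = 1 + 3193 + 1973 = 5167
C(18) = 1 + C(17) + C(16) = 1 + 5167 + 3193 = 8361
C(19) = 1 + C(18) + C(17) = 1 + 8361 + 5167 = 13529

13529


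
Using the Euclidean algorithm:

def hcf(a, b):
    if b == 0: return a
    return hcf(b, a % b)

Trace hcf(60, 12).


hcf(60, 12) = hcf(12, 0)
hcf(12, 0) = 12  (base case)

12


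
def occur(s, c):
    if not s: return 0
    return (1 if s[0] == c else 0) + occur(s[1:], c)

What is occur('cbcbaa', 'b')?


s[0]='c' != 'b' -> 0
s[0]='b' == 'b' -> 1
s[0]='c' != 'b' -> 0
s[0]='b' == 'b' -> 1
s[0]='a' != 'b' -> 0
s[0]='a' != 'b' -> 0
Sum: 0 + 1 + 0 + 1 + 0 + 0 = 2

2


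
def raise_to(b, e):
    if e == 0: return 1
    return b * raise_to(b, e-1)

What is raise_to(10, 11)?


raise_to(10, 11)
= 10 * raise_to(10, 10)
= 10 * 10 * raise_to(10, 9)
= 10 * 10 * 10 * raise_to(10, 8)
= 10 * 10 * 10 * 10 * raise_to(10, 7)
= 10 * 10 * 10 * 10 * 10 * raise_to(10, 6)
= 10 * 10 * 10 * 10 * 10 * 10 * raise_to(10, 5)
= 10 * 10 * 10 * 10 * 10 * 10 * 10 * raise_to(10, 4)
= 10 * 10 * 10 * 10 * 10 * 10 * 10 * 10 * raise_to(10, 3)
= 10 * 10 * 10 * 10 * 10 * 10 * 10 * 10 * 10 * raise_to(10, 2)
= 10 * 10 * 10 * 10 * 10 * 10 * 10 * 10 * 10 * 10 * raise_to(10, 1)
= 10 * 10 * 10 * 10 * 10 * 10 * 10 * 10 * 10 * 10 * 10 * raise_to(10, 0)
= 10 * 10 * 10 * 10 * 10 * 10 * 10 * 10 * 10 * 10 * 10 * 1
= 100000000000

100000000000


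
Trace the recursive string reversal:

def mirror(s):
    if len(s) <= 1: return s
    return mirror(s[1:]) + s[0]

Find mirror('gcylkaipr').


mirror('gcylkaipr') = mirror('cylkaipr') + 'g'
mirror('cylkaipr') = mirror('ylkaipr') + 'c'
mirror('ylkaipr') = mirror('lkaipr') + 'y'
mirror('lkaipr') = mirror('kaipr') + 'l'
mirror('kaipr') = mirror('aipr') + 'k'
mirror('aipr') = mirror('ipr') + 'a'
mirror('ipr') = mirror('pr') + 'i'
mirror('pr') = mirror('r') + 'p'
mirror('r') = 'r'  (base case)
Concatenating: 'r' + 'p' + 'i' + 'a' + 'k' + 'l' + 'y' + 'c' + 'g' = 'rpiaklycg'

rpiaklycg


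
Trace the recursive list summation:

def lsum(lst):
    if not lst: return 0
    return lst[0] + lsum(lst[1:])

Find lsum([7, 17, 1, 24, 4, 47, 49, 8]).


lsum([7, 17, 1, 24, 4, 47, 49, 8]) = 7 + lsum([17, 1, 24, 4, 47, 49, 8])
lsum([17, 1, 24, 4, 47, 49, 8]) = 17 + lsum([1, 24, 4, 47, 49, 8])
lsum([1, 24, 4, 47, 49, 8]) = 1 + lsum([24, 4, 47, 49, 8])
lsum([24, 4, 47, 49, 8]) = 24 + lsum([4, 47, 49, 8])
lsum([4, 47, 49, 8]) = 4 + lsum([47, 49, 8])
lsum([47, 49, 8]) = 47 + lsum([49, 8])
lsum([49, 8]) = 49 + lsum([8])
lsum([8]) = 8 + lsum([])
lsum([]) = 0  (base case)
Total: 7 + 17 + 1 + 24 + 4 + 47 + 49 + 8 + 0 = 157

157


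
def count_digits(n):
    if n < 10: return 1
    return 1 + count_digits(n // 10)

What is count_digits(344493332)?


count_digits(344493332) = 1 + count_digits(34449333)
count_digits(34449333) = 1 + count_digits(3444933)
count_digits(3444933) = 1 + count_digits(344493)
count_digits(344493) = 1 + count_digits(34449)
count_digits(34449) = 1 + count_digits(3444)
count_digits(3444) = 1 + count_digits(344)
count_digits(344) = 1 + count_digits(34)
count_digits(34) = 1 + count_digits(3)
count_digits(3) = 1  (base case: 3 < 10)
Unwinding: 1 + 1 + 1 + 1 + 1 + 1 + 1 + 1 + 1 = 9

9


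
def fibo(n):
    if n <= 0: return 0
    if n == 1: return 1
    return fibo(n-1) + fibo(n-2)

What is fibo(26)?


Computing fibo(26) bottom-up:
fibo(0) = 0
fibo(1) = 1
fibo(2) = fibo(1) + fibo(0) = 1 + 0 = 1
fibo(3) = fibo(2) + fibo(1) = 1 + 1 = 2
fibo(4) = fibo(3) + fibo(2) = 2 + 1 = 3
fibo(5) = fibo(4) + fibo(3) = 3 + 2 = 5
fibo(6) = fibo(5) + fibo(4) = 5 + 3 = 8
fibo(7) = fibo(6) + fibo(5) = 8 + 5 = 13
fibo(8) = fibo(7) + fibo(6) = 13 + 8 = 21
fibo(9) = fibo(8) + fibo(7) = 21 + 13 = 34
fibo(10) = fibo(9) + fibo(8) = 34 + 21 = 55
fibo(11) = fibo(10) + fibo(9) = 55 + 34 = 89
fibo(12) = fibo(11) + fibo(10) = 89 + 55 = 144
fibo(13) = fibo(12) + fibo(11) = 144 + 89 = 233
fibo(14) = fibo(13) + fibo(12) = 233 + 144 = 377
fibo(15) = fibo(14) + fibo(13) = 377 + 233 = 610
fibo(16) = fibo(15) + fibo(14) = 610 + 377 = 987
fibo(17) = fibo(16) + fibo(15) = 987 + 610 = 1597
fibo(18) = fibo(17) + fibo(16) = 1597 + 987 = 2584
fibo(19) = fibo(18) + fibo(17) = 2584 + 1597 = 4181
fibo(20) = fibo(19) + fibo(18) = 4181 + 2584 = 6765
fibo(21) = fibo(20) + fibo(19) = 6765 + 4181 = 10946
fibo(22) = fibo(21) + fibo(20) = 10946 + 6765 = 17711
fibo(23) = fibo(22) + fibo(21) = 17711 + 10946 = 28657
fibo(24) = fibo(23) + fibo(22) = 28657 + 17711 = 46368
fibo(25) = fibo(24) + fibo(23) = 46368 + 28657 = 75025
fibo(26) = fibo(25) + fibo(24) = 75025 + 46368 = 121393

121393


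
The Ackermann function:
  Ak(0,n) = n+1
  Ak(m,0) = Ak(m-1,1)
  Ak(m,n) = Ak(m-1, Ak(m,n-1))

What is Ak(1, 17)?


Ak(1, 17) = Ak(0, Ak(1, 16))
  Ak(1, 16) = Ak(0, Ak(1, 15))
    Ak(1, 15) = Ak(0, Ak(1, 14))
      Ak(1, 14) = Ak(0, Ak(1, 13))
        Ak(1, 13) = Ak(0, Ak(1, 12))
          Ak(1, 12) = Ak(0, Ak(1, 11))
          Ak(1, 11) = Ak(0, Ak(1, 10))
          Ak(1, 10) = Ak(0, Ak(1, 9))
          Ak(1, 9) = Ak(0, Ak(1, 8))
          Ak(1, 8) = Ak(0, Ak(1, 7))
          Ak(1, 7) = Ak(0, Ak(1, 6))
          Ak(1, 6) = Ak(0, Ak(1, 5))
          Ak(1, 5) = Ak(0, Ak(1, 4))
          Ak(1, 4) = Ak(0, Ak(1, 3))
          Ak(1, 3) = Ak(0, Ak(1, 2))
          Ak(1, 2) = Ak(0, Ak(1, 1))
          Ak(1, 1) = Ak(0, Ak(1, 0))
          Ak(1, 0) = Ak(0, 1)
          Ak(0, 1) = 2
            = Ak(0, 2)
          Ak(0, 2) = 3
            = Ak(0, 3)
          Ak(0, 3) = 4
            = Ak(0, 4)
          Ak(0, 4) = 5
... (trace truncated)
Result: Ak(1, 17) = 19

19


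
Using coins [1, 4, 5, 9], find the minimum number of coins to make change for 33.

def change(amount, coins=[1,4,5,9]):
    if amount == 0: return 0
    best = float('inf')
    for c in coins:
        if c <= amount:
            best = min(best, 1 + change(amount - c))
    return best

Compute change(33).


Building up with DP:
change(0) = 0
change(1) = min(1+change(0)=1+0=1) = 1
change(2) = min(1+change(1)=1+1=2) = 2
change(3) = min(1+change(2)=1+2=3) = 3
change(4) = min(1+change(3)=1+3=4, 1+change(0)=1+0=1) = 1
change(5) = min(1+change(4)=1+1=2, 1+change(1)=1+1=2, 1+change(0)=1+0=1) = 1
change(6) = min(1+change(5)=1+1=2, 1+change(2)=1+2=3, 1+change(1)=1+1=2) = 2
change(7) = min(1+change(6)=1+2=3, 1+change(3)=1+3=4, 1+change(2)=1+2=3) = 3
change(8) = min(1+change(7)=1+3=4, 1+change(4)=1+1=2, 1+change(3)=1+3=4) = 2
change(9) = min(1+change(8)=1+2=3, 1+change(5)=1+1=2, 1+change(4)=1+1=2, 1+change(0)=1+0=1) = 1
change(10) = min(1+change(9)=1+1=2, 1+change(6)=1+2=3, 1+change(5)=1+1=2, 1+change(1)=1+1=2) = 2
change(11) = min(1+change(10)=1+2=3, 1+change(7)=1+3=4, 1+change(6)=1+2=3, 1+change(2)=1+2=3) = 3
change(12) = min(1+change(11)=1+3=4, 1+change(8)=1+2=3, 1+change(7)=1+3=4, 1+change(3)=1+3=4) = 3
change(13) = min(1+change(12)=1+3=4, 1+change(9)=1+1=2, 1+change(8)=1+2=3, 1+change(4)=1+1=2) = 2
change(14) = min(1+change(13)=1+2=3, 1+change(10)=1+2=3, 1+change(9)=1+1=2, 1+change(5)=1+1=2) = 2
change(15) = min(1+change(14)=1+2=3, 1+change(11)=1+3=4, 1+change(10)=1+2=3, 1+change(6)=1+2=3) = 3
change(16) = min(1+change(15)=1+3=4, 1+change(12)=1+3=4, 1+change(11)=1+3=4, 1+change(7)=1+3=4) = 4
change(17) = min(1+change(16)=1+4=5, 1+change(13)=1+2=3, 1+change(12)=1+3=4, 1+change(8)=1+2=3) = 3
change(18) = min(1+change(17)=1+3=4, 1+change(14)=1+2=3, 1+change(13)=1+2=3, 1+change(9)=1+1=2) = 2
change(19) = min(1+change(18)=1+2=3, 1+change(15)=1+3=4, 1+change(14)=1+2=3, 1+change(10)=1+2=3) = 3
change(20) = min(1+change(19)=1+3=4, 1+change(16)=1+4=5, 1+change(15)=1+3=4, 1+change(11)=1+3=4) = 4
change(21) = min(1+change(20)=1+4=5, 1+change(17)=1+3=4, 1+change(16)=1+4=5, 1+change(12)=1+3=4) = 4
change(22) = min(1+change(21)=1+4=5, 1+change(18)=1+2=3, 1+change(17)=1+3=4, 1+change(13)=1+2=3) = 3
change(23) = min(1+change(22)=1+3=4, 1+change(19)=1+3=4, 1+change(18)=1+2=3, 1+change(14)=1+2=3) = 3
change(24) = min(1+change(23)=1+3=4, 1+change(20)=1+4=5, 1+change(19)=1+3=4, 1+change(15)=1+3=4) = 4
change(25) = min(1+change(24)=1+4=5, 1+change(21)=1+4=5, 1+change(20)=1+4=5, 1+change(16)=1+4=5) = 5
change(26) = min(1+change(25)=1+5=6, 1+change(22)=1+3=4, 1+change(21)=1+4=5, 1+change(17)=1+3=4) = 4
change(27) = min(1+change(26)=1+4=5, 1+change(23)=1+3=4, 1+change(22)=1+3=4, 1+change(18)=1+2=3) = 3
change(28) = min(1+change(27)=1+3=4, 1+change(24)=1+4=5, 1+change(23)=1+3=4, 1+change(19)=1+3=4) = 4
change(29) = min(1+change(28)=1+4=5, 1+change(25)=1+5=6, 1+change(24)=1+4=5, 1+change(20)=1+4=5) = 5
change(30) = min(1+change(29)=1+5=6, 1+change(26)=1+4=5, 1+change(25)=1+5=6, 1+change(21)=1+4=5) = 5
change(31) = min(1+change(30)=1+5=6, 1+change(27)=1+3=4, 1+change(26)=1+4=5, 1+change(22)=1+3=4) = 4
change(32) = min(1+change(31)=1+4=5, 1+change(28)=1+4=5, 1+change(27)=1+3=4, 1+change(23)=1+3=4) = 4
change(33) = min(1+change(32)=1+4=5, 1+change(29)=1+5=6, 1+change(28)=1+4=5, 1+change(24)=1+4=5) = 5

5


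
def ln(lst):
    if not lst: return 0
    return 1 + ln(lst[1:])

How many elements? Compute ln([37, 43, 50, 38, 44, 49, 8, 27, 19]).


ln([37, 43, 50, 38, 44, 49, 8, 27, 19]) = 1 + ln([43, 50, 38, 44, 49, 8, 27, 19])
ln([43, 50, 38, 44, 49, 8, 27, 19]) = 1 + ln([50, 38, 44, 49, 8, 27, 19])
ln([50, 38, 44, 49, 8, 27, 19]) = 1 + ln([38, 44, 49, 8, 27, 19])
ln([38, 44, 49, 8, 27, 19]) = 1 + ln([44, 49, 8, 27, 19])
ln([44, 49, 8, 27, 19]) = 1 + ln([49, 8, 27, 19])
ln([49, 8, 27, 19]) = 1 + ln([8, 27, 19])
ln([8, 27, 19]) = 1 + ln([27, 19])
ln([27, 19]) = 1 + ln([19])
ln([19]) = 1 + ln([])
ln([]) = 0  (base case)
Unwinding: 1 + 1 + 1 + 1 + 1 + 1 + 1 + 1 + 1 + 0 = 9

9


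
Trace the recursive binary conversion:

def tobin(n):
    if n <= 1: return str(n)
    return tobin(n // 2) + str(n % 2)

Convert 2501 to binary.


tobin(2501) = tobin(1250) + '1'
tobin(1250) = tobin(625) + '0'
tobin(625) = tobin(312) + '1'
tobin(312) = tobin(156) + '0'
tobin(156) = tobin(78) + '0'
tobin(78) = tobin(39) + '0'
tobin(39) = tobin(19) + '1'
tobin(19) = tobin(9) + '1'
tobin(9) = tobin(4) + '1'
tobin(4) = tobin(2) + '0'
tobin(2) = tobin(1) + '0'
tobin(1) = '1'  (base case)
Concatenating: '1' + '0' + '0' + '1' + '1' + '1' + '0' + '0' + '0' + '1' + '0' + '1' = '100111000101'

100111000101


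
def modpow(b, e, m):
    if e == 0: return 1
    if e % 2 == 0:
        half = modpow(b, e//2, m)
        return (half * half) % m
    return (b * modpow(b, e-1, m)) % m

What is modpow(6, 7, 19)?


modpow(6, 7, 19): e is odd, compute modpow(6, 6, 19)
  modpow(6, 6, 19): e is even, compute modpow(6, 3, 19)
    modpow(6, 3, 19): e is odd, compute modpow(6, 2, 19)
      modpow(6, 2, 19): e is even, compute modpow(6, 1, 19)
        modpow(6, 1, 19): e is odd, compute modpow(6, 0, 19)
          modpow(6, 0, 19) = 1
        (6 * 1) % 19 = 6
      half=6, (6*6) % 19 = 17
    (6 * 17) % 19 = 7
  half=7, (7*7) % 19 = 11
(6 * 11) % 19 = 9

9


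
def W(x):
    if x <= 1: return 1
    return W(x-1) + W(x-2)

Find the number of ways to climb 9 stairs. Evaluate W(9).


Building up from base cases:
W(0) = 1
W(1) = 1
W(2) = W(1) + W(0) = 1 + 1 = 2
W(3) = W(2) + W(1) = 2 + 1 = 3
W(4) = W(3) + W(2) = 3 + 2 = 5
W(5) = W(4) + W(3) = 5 + 3 = 8
W(6) = W(5) + W(4) = 8 + 5 = 13
W(7) = W(6) + W(5) = 13 + 8 = 21
W(8) = W(7) + W(6) = 21 + 13 = 34
W(9) = W(8) + W(7) = 34 + 21 = 55

55


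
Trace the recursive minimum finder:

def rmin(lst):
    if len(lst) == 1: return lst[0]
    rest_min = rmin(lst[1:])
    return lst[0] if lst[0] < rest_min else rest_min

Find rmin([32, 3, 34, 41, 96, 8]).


rmin([32, 3, 34, 41, 96, 8]): compare 32 with rmin([3, 34, 41, 96, 8])
rmin([3, 34, 41, 96, 8]): compare 3 with rmin([34, 41, 96, 8])
rmin([34, 41, 96, 8]): compare 34 with rmin([41, 96, 8])
rmin([41, 96, 8]): compare 41 with rmin([96, 8])
rmin([96, 8]): compare 96 with rmin([8])
rmin([8]) = 8  (base case)
Compare 96 with 8 -> 8
Compare 41 with 8 -> 8
Compare 34 with 8 -> 8
Compare 3 with 8 -> 3
Compare 32 with 3 -> 3

3


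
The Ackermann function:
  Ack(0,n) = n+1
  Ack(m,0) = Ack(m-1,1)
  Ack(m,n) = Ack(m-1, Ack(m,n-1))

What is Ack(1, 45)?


Ack(1, 45) = Ack(0, Ack(1, 44))
  Ack(1, 44) = Ack(0, Ack(1, 43))
    Ack(1, 43) = Ack(0, Ack(1, 42))
      Ack(1, 42) = Ack(0, Ack(1, 41))
        Ack(1, 41) = Ack(0, Ack(1, 40))
          Ack(1, 40) = Ack(0, Ack(1, 39))
          Ack(1, 39) = Ack(0, Ack(1, 38))
          Ack(1, 38) = Ack(0, Ack(1, 37))
          Ack(1, 37) = Ack(0, Ack(1, 36))
          Ack(1, 36) = Ack(0, Ack(1, 35))
          Ack(1, 35) = Ack(0, Ack(1, 34))
          Ack(1, 34) = Ack(0, Ack(1, 33))
          Ack(1, 33) = Ack(0, Ack(1, 32))
          Ack(1, 32) = Ack(0, Ack(1, 31))
          Ack(1, 31) = Ack(0, Ack(1, 30))
          Ack(1, 30) = Ack(0, Ack(1, 29))
          Ack(1, 29) = Ack(0, Ack(1, 28))
          Ack(1, 28) = Ack(0, Ack(1, 27))
          Ack(1, 27) = Ack(0, Ack(1, 26))
          Ack(1, 26) = Ack(0, Ack(1, 25))
          Ack(1, 25) = Ack(0, Ack(1, 24))
          Ack(1, 24) = Ack(0, Ack(1, 23))
          Ack(1, 23) = Ack(0, Ack(1, 22))
          Ack(1, 22) = Ack(0, Ack(1, 21))
          Ack(1, 21) = Ack(0, Ack(1, 20))
... (trace truncated)
Result: Ack(1, 45) = 47

47


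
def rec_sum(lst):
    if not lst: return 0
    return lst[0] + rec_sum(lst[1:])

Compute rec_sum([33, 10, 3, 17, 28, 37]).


rec_sum([33, 10, 3, 17, 28, 37]) = 33 + rec_sum([10, 3, 17, 28, 37])
rec_sum([10, 3, 17, 28, 37]) = 10 + rec_sum([3, 17, 28, 37])
rec_sum([3, 17, 28, 37]) = 3 + rec_sum([17, 28, 37])
rec_sum([17, 28, 37]) = 17 + rec_sum([28, 37])
rec_sum([28, 37]) = 28 + rec_sum([37])
rec_sum([37]) = 37 + rec_sum([])
rec_sum([]) = 0  (base case)
Total: 33 + 10 + 3 + 17 + 28 + 37 + 0 = 128

128


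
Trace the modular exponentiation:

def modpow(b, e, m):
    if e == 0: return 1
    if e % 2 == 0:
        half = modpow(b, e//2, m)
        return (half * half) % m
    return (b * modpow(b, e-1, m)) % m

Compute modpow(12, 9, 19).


modpow(12, 9, 19): e is odd, compute modpow(12, 8, 19)
  modpow(12, 8, 19): e is even, compute modpow(12, 4, 19)
    modpow(12, 4, 19): e is even, compute modpow(12, 2, 19)
      modpow(12, 2, 19): e is even, compute modpow(12, 1, 19)
        modpow(12, 1, 19): e is odd, compute modpow(12, 0, 19)
          modpow(12, 0, 19) = 1
        (12 * 1) % 19 = 12
      half=12, (12*12) % 19 = 11
    half=11, (11*11) % 19 = 7
  half=7, (7*7) % 19 = 11
(12 * 11) % 19 = 18

18


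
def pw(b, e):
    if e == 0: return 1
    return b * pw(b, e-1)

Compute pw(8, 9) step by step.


pw(8, 9)
= 8 * pw(8, 8)
= 8 * 8 * pw(8, 7)
= 8 * 8 * 8 * pw(8, 6)
= 8 * 8 * 8 * 8 * pw(8, 5)
= 8 * 8 * 8 * 8 * 8 * pw(8, 4)
= 8 * 8 * 8 * 8 * 8 * 8 * pw(8, 3)
= 8 * 8 * 8 * 8 * 8 * 8 * 8 * pw(8, 2)
= 8 * 8 * 8 * 8 * 8 * 8 * 8 * 8 * pw(8, 1)
= 8 * 8 * 8 * 8 * 8 * 8 * 8 * 8 * 8 * pw(8, 0)
= 8 * 8 * 8 * 8 * 8 * 8 * 8 * 8 * 8 * 1
= 134217728

134217728


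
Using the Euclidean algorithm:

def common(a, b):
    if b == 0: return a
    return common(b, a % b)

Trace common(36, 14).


common(36, 14) = common(14, 8)
common(14, 8) = common(8, 6)
common(8, 6) = common(6, 2)
common(6, 2) = common(2, 0)
common(2, 0) = 2  (base case)

2


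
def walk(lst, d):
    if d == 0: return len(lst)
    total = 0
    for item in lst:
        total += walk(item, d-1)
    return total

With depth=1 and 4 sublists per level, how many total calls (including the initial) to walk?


At depth 0 (root): 1 call
At depth 1: each of 1 parents calls walk on 4 children = 4 calls
Total: 1 + 4 = 5

5


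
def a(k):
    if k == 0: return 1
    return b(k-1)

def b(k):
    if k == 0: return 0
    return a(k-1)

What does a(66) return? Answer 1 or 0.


a(66) = b(65)
b(65) = a(64)
a(64) = b(63)
b(63) = a(62)
a(62) = b(61)
b(61) = a(60)
a(60) = b(59)
b(59) = a(58)
a(58) = b(57)
b(57) = a(56)
a(56) = b(55)
b(55) = a(54)
a(54) = b(53)
b(53) = a(52)
a(52) = b(51)
b(51) = a(50)
a(50) = b(49)
b(49) = a(48)
a(48) = b(47)
b(47) = a(46)
a(46) = b(45)
b(45) = a(44)
a(44) = b(43)
b(43) = a(42)
a(42) = b(41)
b(41) = a(40)
a(40) = b(39)
b(39) = a(38)
a(38) = b(37)
b(37) = a(36)
a(36) = b(35)
b(35) = a(34)
a(34) = b(33)
b(33) = a(32)
a(32) = b(31)
b(31) = a(30)
a(30) = b(29)
b(29) = a(28)
a(28) = b(27)
b(27) = a(26)
a(26) = b(25)
b(25) = a(24)
a(24) = b(23)
b(23) = a(22)
a(22) = b(21)
b(21) = a(20)
a(20) = b(19)
b(19) = a(18)
a(18) = b(17)
b(17) = a(16)
a(16) = b(15)
b(15) = a(14)
a(14) = b(13)
b(13) = a(12)
a(12) = b(11)
b(11) = a(10)
a(10) = b(9)
b(9) = a(8)
a(8) = b(7)
b(7) = a(6)
a(6) = b(5)
b(5) = a(4)
a(4) = b(3)
b(3) = a(2)
a(2) = b(1)
b(1) = a(0)
a(0) = 1  (base case)
Result: 1

1


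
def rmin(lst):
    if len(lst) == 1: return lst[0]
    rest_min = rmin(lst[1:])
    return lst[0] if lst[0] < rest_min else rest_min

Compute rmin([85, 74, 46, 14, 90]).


rmin([85, 74, 46, 14, 90]): compare 85 with rmin([74, 46, 14, 90])
rmin([74, 46, 14, 90]): compare 74 with rmin([46, 14, 90])
rmin([46, 14, 90]): compare 46 with rmin([14, 90])
rmin([14, 90]): compare 14 with rmin([90])
rmin([90]) = 90  (base case)
Compare 14 with 90 -> 14
Compare 46 with 14 -> 14
Compare 74 with 14 -> 14
Compare 85 with 14 -> 14

14


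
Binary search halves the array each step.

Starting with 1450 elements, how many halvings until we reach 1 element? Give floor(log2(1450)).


1450 / 2 = 725
725 / 2 = 362
362 / 2 = 181
181 / 2 = 90
90 / 2 = 45
45 / 2 = 22
22 / 2 = 11
11 / 2 = 5
5 / 2 = 2
2 / 2 = 1
Reached 1 after 10 halvings

10


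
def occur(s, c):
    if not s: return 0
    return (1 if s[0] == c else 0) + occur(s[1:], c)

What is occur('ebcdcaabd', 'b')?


s[0]='e' != 'b' -> 0
s[0]='b' == 'b' -> 1
s[0]='c' != 'b' -> 0
s[0]='d' != 'b' -> 0
s[0]='c' != 'b' -> 0
s[0]='a' != 'b' -> 0
s[0]='a' != 'b' -> 0
s[0]='b' == 'b' -> 1
s[0]='d' != 'b' -> 0
Sum: 0 + 1 + 0 + 0 + 0 + 0 + 0 + 1 + 0 = 2

2


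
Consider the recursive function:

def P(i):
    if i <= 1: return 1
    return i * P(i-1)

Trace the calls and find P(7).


P(7)
= 7 * P(6)
= 7 * 6 * P(5)
= 7 * 6 * 5 * P(4)
= 7 * 6 * 5 * 4 * P(3)
= 7 * 6 * 5 * 4 * 3 * P(2)
= 7 * 6 * 5 * 4 * 3 * 2 * P(1)
= 7 * 6 * 5 * 4 * 3 * 2 * 1
= 5040

5040


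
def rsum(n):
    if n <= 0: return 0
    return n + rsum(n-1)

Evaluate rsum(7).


rsum(7)
= 7 + 6 + 5 + 4 + 3 + 2 + 1 + rsum(0)
= 7 + 6 + 5 + 4 + 3 + 2 + 1 + 0
= 28

28


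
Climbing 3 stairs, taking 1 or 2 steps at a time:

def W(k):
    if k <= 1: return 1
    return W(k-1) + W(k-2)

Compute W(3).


Building up from base cases:
W(0) = 1
W(1) = 1
W(2) = W(1) + W(0) = 1 + 1 = 2
W(3) = W(2) + W(1) = 2 + 1 = 3

3


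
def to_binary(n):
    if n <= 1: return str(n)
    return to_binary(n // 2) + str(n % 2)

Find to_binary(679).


to_binary(679) = to_binary(339) + '1'
to_binary(339) = to_binary(169) + '1'
to_binary(169) = to_binary(84) + '1'
to_binary(84) = to_binary(42) + '0'
to_binary(42) = to_binary(21) + '0'
to_binary(21) = to_binary(10) + '1'
to_binary(10) = to_binary(5) + '0'
to_binary(5) = to_binary(2) + '1'
to_binary(2) = to_binary(1) + '0'
to_binary(1) = '1'  (base case)
Concatenating: '1' + '0' + '1' + '0' + '1' + '0' + '0' + '1' + '1' + '1' = '1010100111'

1010100111


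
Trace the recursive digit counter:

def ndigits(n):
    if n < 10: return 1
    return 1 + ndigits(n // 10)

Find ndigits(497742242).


ndigits(497742242) = 1 + ndigits(49774224)
ndigits(49774224) = 1 + ndigits(4977422)
ndigits(4977422) = 1 + ndigits(497742)
ndigits(497742) = 1 + ndigits(49774)
ndigits(49774) = 1 + ndigits(4977)
ndigits(4977) = 1 + ndigits(497)
ndigits(497) = 1 + ndigits(49)
ndigits(49) = 1 + ndigits(4)
ndigits(4) = 1  (base case: 4 < 10)
Unwinding: 1 + 1 + 1 + 1 + 1 + 1 + 1 + 1 + 1 = 9

9


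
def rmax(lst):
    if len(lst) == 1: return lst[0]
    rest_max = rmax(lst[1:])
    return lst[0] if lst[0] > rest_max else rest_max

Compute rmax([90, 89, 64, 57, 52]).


rmax([90, 89, 64, 57, 52]): compare 90 with rmax([89, 64, 57, 52])
rmax([89, 64, 57, 52]): compare 89 with rmax([64, 57, 52])
rmax([64, 57, 52]): compare 64 with rmax([57, 52])
rmax([57, 52]): compare 57 with rmax([52])
rmax([52]) = 52  (base case)
Compare 57 with 52 -> 57
Compare 64 with 57 -> 64
Compare 89 with 64 -> 89
Compare 90 with 89 -> 90

90


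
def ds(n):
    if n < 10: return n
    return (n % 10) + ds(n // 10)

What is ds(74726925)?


ds(74726925) = 5 + ds(7472692)
ds(7472692) = 2 + ds(747269)
ds(747269) = 9 + ds(74726)
ds(74726) = 6 + ds(7472)
ds(7472) = 2 + ds(747)
ds(747) = 7 + ds(74)
ds(74) = 4 + ds(7)
ds(7) = 7  (base case)
Total: 5 + 2 + 9 + 6 + 2 + 7 + 4 + 7 = 42

42


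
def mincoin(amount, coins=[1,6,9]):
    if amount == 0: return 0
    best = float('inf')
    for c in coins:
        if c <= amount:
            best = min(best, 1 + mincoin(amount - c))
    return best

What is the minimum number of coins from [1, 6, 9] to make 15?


Building up with DP:
mincoin(0) = 0
mincoin(1) = min(1+mincoin(0)=1+0=1) = 1
mincoin(2) = min(1+mincoin(1)=1+1=2) = 2
mincoin(3) = min(1+mincoin(2)=1+2=3) = 3
mincoin(4) = min(1+mincoin(3)=1+3=4) = 4
mincoin(5) = min(1+mincoin(4)=1+4=5) = 5
mincoin(6) = min(1+mincoin(5)=1+5=6, 1+mincoin(0)=1+0=1) = 1
mincoin(7) = min(1+mincoin(6)=1+1=2, 1+mincoin(1)=1+1=2) = 2
mincoin(8) = min(1+mincoin(7)=1+2=3, 1+mincoin(2)=1+2=3) = 3
mincoin(9) = min(1+mincoin(8)=1+3=4, 1+mincoin(3)=1+3=4, 1+mincoin(0)=1+0=1) = 1
mincoin(10) = min(1+mincoin(9)=1+1=2, 1+mincoin(4)=1+4=5, 1+mincoin(1)=1+1=2) = 2
mincoin(11) = min(1+mincoin(10)=1+2=3, 1+mincoin(5)=1+5=6, 1+mincoin(2)=1+2=3) = 3
mincoin(12) = min(1+mincoin(11)=1+3=4, 1+mincoin(6)=1+1=2, 1+mincoin(3)=1+3=4) = 2
mincoin(13) = min(1+mincoin(12)=1+2=3, 1+mincoin(7)=1+2=3, 1+mincoin(4)=1+4=5) = 3
mincoin(14) = min(1+mincoin(13)=1+3=4, 1+mincoin(8)=1+3=4, 1+mincoin(5)=1+5=6) = 4
mincoin(15) = min(1+mincoin(14)=1+4=5, 1+mincoin(9)=1+1=2, 1+mincoin(6)=1+1=2) = 2

2


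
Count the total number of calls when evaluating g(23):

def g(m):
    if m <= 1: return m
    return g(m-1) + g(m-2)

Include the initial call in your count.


Let C(n) = total calls for g(n)
C(0) = 1, C(1) = 1
C(2) = 1 + C(1) + C(0) = 1 + 1 + 1 = 3
C(3) = 1 + C(2) + C(1) = 1 + 3 + 1 = 5
C(4) = 1 + C(3) + C(2) = 1 + 5 + 3 = 9
C(5) = 1 + C(4) + C(3) = 1 + 9 + 5 = 15
C(6) = 1 + C(5) + C(4) = 1 + 15 + 9 = 25
C(7) = 1 + C(6) + C(5) = 1 + 25 + 15 = 41
C(8) = 1 + C(7) + C(6) = 1 + 41 + 25 = 67
C(9) = 1 + C(8) + C(7) = 1 + 67 + 41 = 109
C(10) = 1 + C(9) + C(8) = 1 + 109 + 67 = 177
C(11) = 1 + C(10) + C(9) = 1 + 177 + 109 = 287
C(12) = 1 + C(11) + C(10) = 1 + 287 + 177 = 465
C(13) = 1 + C(12) + C(11) = 1 + 465 + 287 = 753
C(14) = 1 + C(13) + C(12) = 1 + 753 + 465 = 1219
C(15) = 1 + C(14) + C(13) = 1 + 1219 + 753 = 1973
C(16) = 1 + C(15) + C(14) = 1 + 1973 + 1219 = 3193
C(17) = 1 + C(16) + C(15) = 1 + 3193 + 1973 = 5167
C(18) = 1 + C(17) + C(16) = 1 + 5167 + 3193 = 8361
C(19) = 1 + C(18) + C(17) = 1 + 8361 + 5167 = 13529
C(20) = 1 + C(19) + C(18) = 1 + 13529 + 8361 = 21891
C(21) = 1 + C(20) + C(19) = 1 + 21891 + 13529 = 35421
C(22) = 1 + C(21) + C(20) = 1 + 35421 + 21891 = 57313
C(23) = 1 + C(22) + C(21) = 1 + 57313 + 35421 = 92735

92735


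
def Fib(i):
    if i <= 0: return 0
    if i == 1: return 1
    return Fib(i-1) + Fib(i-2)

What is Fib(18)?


Computing Fib(18) bottom-up:
Fib(0) = 0
Fib(1) = 1
Fib(2) = Fib(1) + Fib(0) = 1 + 0 = 1
Fib(3) = Fib(2) + Fib(1) = 1 + 1 = 2
Fib(4) = Fib(3) + Fib(2) = 2 + 1 = 3
Fib(5) = Fib(4) + Fib(3) = 3 + 2 = 5
Fib(6) = Fib(5) + Fib(4) = 5 + 3 = 8
Fib(7) = Fib(6) + Fib(5) = 8 + 5 = 13
Fib(8) = Fib(7) + Fib(6) = 13 + 8 = 21
Fib(9) = Fib(8) + Fib(7) = 21 + 13 = 34
Fib(10) = Fib(9) + Fib(8) = 34 + 21 = 55
Fib(11) = Fib(10) + Fib(9) = 55 + 34 = 89
Fib(12) = Fib(11) + Fib(10) = 89 + 55 = 144
Fib(13) = Fib(12) + Fib(11) = 144 + 89 = 233
Fib(14) = Fib(13) + Fib(12) = 233 + 144 = 377
Fib(15) = Fib(14) + Fib(13) = 377 + 233 = 610
Fib(16) = Fib(15) + Fib(14) = 610 + 377 = 987
Fib(17) = Fib(16) + Fib(15) = 987 + 610 = 1597
Fib(18) = Fib(17) + Fib(16) = 1597 + 987 = 2584

2584


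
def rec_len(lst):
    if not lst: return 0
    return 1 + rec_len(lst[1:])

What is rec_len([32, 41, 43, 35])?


rec_len([32, 41, 43, 35]) = 1 + rec_len([41, 43, 35])
rec_len([41, 43, 35]) = 1 + rec_len([43, 35])
rec_len([43, 35]) = 1 + rec_len([35])
rec_len([35]) = 1 + rec_len([])
rec_len([]) = 0  (base case)
Unwinding: 1 + 1 + 1 + 1 + 0 = 4

4


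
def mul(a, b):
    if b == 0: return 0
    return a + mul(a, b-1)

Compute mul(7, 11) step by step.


mul(7, 11) = 7 + mul(7, 10)
mul(7, 10) = 7 + mul(7, 9)
mul(7, 9) = 7 + mul(7, 8)
mul(7, 8) = 7 + mul(7, 7)
mul(7, 7) = 7 + mul(7, 6)
mul(7, 6) = 7 + mul(7, 5)
mul(7, 5) = 7 + mul(7, 4)
mul(7, 4) = 7 + mul(7, 3)
mul(7, 3) = 7 + mul(7, 2)
mul(7, 2) = 7 + mul(7, 1)
mul(7, 1) = 7 + mul(7, 0)
mul(7, 0) = 0  (base case)
Total: 7 + 7 + 7 + 7 + 7 + 7 + 7 + 7 + 7 + 7 + 7 + 0 = 77

77


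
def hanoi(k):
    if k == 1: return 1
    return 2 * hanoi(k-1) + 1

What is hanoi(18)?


hanoi(18) = 2 * hanoi(17) + 1
hanoi(17) = 2 * hanoi(16) + 1
hanoi(16) = 2 * hanoi(15) + 1
hanoi(15) = 2 * hanoi(14) + 1
hanoi(14) = 2 * hanoi(13) + 1
hanoi(13) = 2 * hanoi(12) + 1
hanoi(12) = 2 * hanoi(11) + 1
hanoi(11) = 2 * hanoi(10) + 1
hanoi(10) = 2 * hanoi(9) + 1
hanoi(9) = 2 * hanoi(8) + 1
hanoi(8) = 2 * hanoi(7) + 1
hanoi(7) = 2 * hanoi(6) + 1
hanoi(6) = 2 * hanoi(5) + 1
hanoi(5) = 2 * hanoi(4) + 1
hanoi(4) = 2 * hanoi(3) + 1
hanoi(3) = 2 * hanoi(2) + 1
hanoi(2) = 2 * hanoi(1) + 1
hanoi(1) = 1  (base case)
hanoi(2) = 2 * 1 + 1 = 3
hanoi(3) = 2 * 3 + 1 = 7
hanoi(4) = 2 * 7 + 1 = 15
hanoi(5) = 2 * 15 + 1 = 31
hanoi(6) = 2 * 31 + 1 = 63
hanoi(7) = 2 * 63 + 1 = 127
hanoi(8) = 2 * 127 + 1 = 255
hanoi(9) = 2 * 255 + 1 = 511
hanoi(10) = 2 * 511 + 1 = 1023
hanoi(11) = 2 * 1023 + 1 = 2047
hanoi(12) = 2 * 2047 + 1 = 4095
hanoi(13) = 2 * 4095 + 1 = 8191
hanoi(14) = 2 * 8191 + 1 = 16383
hanoi(15) = 2 * 16383 + 1 = 32767
hanoi(16) = 2 * 32767 + 1 = 65535
hanoi(17) = 2 * 65535 + 1 = 131071
hanoi(18) = 2 * 131071 + 1 = 262143

262143


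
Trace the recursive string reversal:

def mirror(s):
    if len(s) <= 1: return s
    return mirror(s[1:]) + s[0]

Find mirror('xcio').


mirror('xcio') = mirror('cio') + 'x'
mirror('cio') = mirror('io') + 'c'
mirror('io') = mirror('o') + 'i'
mirror('o') = 'o'  (base case)
Concatenating: 'o' + 'i' + 'c' + 'x' = 'oicx'

oicx


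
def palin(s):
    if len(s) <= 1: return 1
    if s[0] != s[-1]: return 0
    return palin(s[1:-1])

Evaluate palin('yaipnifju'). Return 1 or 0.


palin('yaipnifju'): s[0]='y' != s[-1]='u' -> return 0
Result: 0 (not a palindrome)

0


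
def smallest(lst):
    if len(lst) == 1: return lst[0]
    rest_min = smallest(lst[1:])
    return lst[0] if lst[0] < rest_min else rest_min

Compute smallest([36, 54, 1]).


smallest([36, 54, 1]): compare 36 with smallest([54, 1])
smallest([54, 1]): compare 54 with smallest([1])
smallest([1]) = 1  (base case)
Compare 54 with 1 -> 1
Compare 36 with 1 -> 1

1


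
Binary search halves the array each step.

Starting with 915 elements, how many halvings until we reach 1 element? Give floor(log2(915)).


915 / 2 = 457
457 / 2 = 228
228 / 2 = 114
114 / 2 = 57
57 / 2 = 28
28 / 2 = 14
14 / 2 = 7
7 / 2 = 3
3 / 2 = 1
Reached 1 after 9 halvings

9


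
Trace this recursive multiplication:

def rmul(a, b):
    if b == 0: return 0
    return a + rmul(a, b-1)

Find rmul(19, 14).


rmul(19, 14) = 19 + rmul(19, 13)
rmul(19, 13) = 19 + rmul(19, 12)
rmul(19, 12) = 19 + rmul(19, 11)
rmul(19, 11) = 19 + rmul(19, 10)
rmul(19, 10) = 19 + rmul(19, 9)
rmul(19, 9) = 19 + rmul(19, 8)
rmul(19, 8) = 19 + rmul(19, 7)
rmul(19, 7) = 19 + rmul(19, 6)
rmul(19, 6) = 19 + rmul(19, 5)
rmul(19, 5) = 19 + rmul(19, 4)
rmul(19, 4) = 19 + rmul(19, 3)
rmul(19, 3) = 19 + rmul(19, 2)
rmul(19, 2) = 19 + rmul(19, 1)
rmul(19, 1) = 19 + rmul(19, 0)
rmul(19, 0) = 0  (base case)
Total: 19 + 19 + 19 + 19 + 19 + 19 + 19 + 19 + 19 + 19 + 19 + 19 + 19 + 19 + 0 = 266

266


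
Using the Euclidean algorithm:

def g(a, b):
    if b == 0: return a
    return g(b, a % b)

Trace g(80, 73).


g(80, 73) = g(73, 7)
g(73, 7) = g(7, 3)
g(7, 3) = g(3, 1)
g(3, 1) = g(1, 0)
g(1, 0) = 1  (base case)

1


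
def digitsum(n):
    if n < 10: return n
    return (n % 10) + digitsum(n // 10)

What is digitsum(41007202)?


digitsum(41007202) = 2 + digitsum(4100720)
digitsum(4100720) = 0 + digitsum(410072)
digitsum(410072) = 2 + digitsum(41007)
digitsum(41007) = 7 + digitsum(4100)
digitsum(4100) = 0 + digitsum(410)
digitsum(410) = 0 + digitsum(41)
digitsum(41) = 1 + digitsum(4)
digitsum(4) = 4  (base case)
Total: 2 + 0 + 2 + 7 + 0 + 0 + 1 + 4 = 16

16


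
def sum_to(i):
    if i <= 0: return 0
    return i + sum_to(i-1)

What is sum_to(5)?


sum_to(5)
= 5 + 4 + 3 + 2 + 1 + sum_to(0)
= 5 + 4 + 3 + 2 + 1 + 0
= 15

15


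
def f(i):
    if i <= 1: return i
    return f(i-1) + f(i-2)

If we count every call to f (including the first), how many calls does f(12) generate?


Let C(n) = total calls for f(n)
C(0) = 1, C(1) = 1
C(2) = 1 + C(1) + C(0) = 1 + 1 + 1 = 3
C(3) = 1 + C(2) + C(1) = 1 + 3 + 1 = 5
C(4) = 1 + C(3) + C(2) = 1 + 5 + 3 = 9
C(5) = 1 + C(4) + C(3) = 1 + 9 + 5 = 15
C(6) = 1 + C(5) + C(4) = 1 + 15 + 9 = 25
C(7) = 1 + C(6) + C(5) = 1 + 25 + 15 = 41
C(8) = 1 + C(7) + C(6) = 1 + 41 + 25 = 67
C(9) = 1 + C(8) + C(7) = 1 + 67 + 41 = 109
C(10) = 1 + C(9) + C(8) = 1 + 109 + 67 = 177
C(11) = 1 + C(10) + C(9) = 1 + 177 + 109 = 287
C(12) = 1 + C(11) + C(10) = 1 + 287 + 177 = 465

465


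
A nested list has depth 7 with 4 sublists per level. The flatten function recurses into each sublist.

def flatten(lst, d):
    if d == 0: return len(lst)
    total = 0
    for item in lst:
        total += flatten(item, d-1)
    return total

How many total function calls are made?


At depth 0 (root): 1 call
At depth 1: each of 1 parents calls flatten on 4 children = 4 calls
At depth 2: each of 4 parents calls flatten on 4 children = 16 calls
At depth 3: each of 16 parents calls flatten on 4 children = 64 calls
At depth 4: each of 64 parents calls flatten on 4 children = 256 calls
At depth 5: each of 256 parents calls flatten on 4 children = 1024 calls
At depth 6: each of 1024 parents calls flatten on 4 children = 4096 calls
At depth 7: each of 4096 parents calls flatten on 4 children = 16384 calls
Total: 1 + 4 + 16 + 64 + 256 + 1024 + 4096 + 16384 = 21845

21845


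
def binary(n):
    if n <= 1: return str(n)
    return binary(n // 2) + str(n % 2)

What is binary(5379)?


binary(5379) = binary(2689) + '1'
binary(2689) = binary(1344) + '1'
binary(1344) = binary(672) + '0'
binary(672) = binary(336) + '0'
binary(336) = binary(168) + '0'
binary(168) = binary(84) + '0'
binary(84) = binary(42) + '0'
binary(42) = binary(21) + '0'
binary(21) = binary(10) + '1'
binary(10) = binary(5) + '0'
binary(5) = binary(2) + '1'
binary(2) = binary(1) + '0'
binary(1) = '1'  (base case)
Concatenating: '1' + '0' + '1' + '0' + '1' + '0' + '0' + '0' + '0' + '0' + '0' + '1' + '1' = '1010100000011'

1010100000011


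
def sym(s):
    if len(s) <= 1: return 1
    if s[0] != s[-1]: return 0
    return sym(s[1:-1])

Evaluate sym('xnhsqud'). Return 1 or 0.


sym('xnhsqud'): s[0]='x' != s[-1]='d' -> return 0
Result: 0 (not a palindrome)

0


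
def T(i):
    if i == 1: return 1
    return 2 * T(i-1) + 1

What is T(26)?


T(26) = 2 * T(25) + 1
T(25) = 2 * T(24) + 1
T(24) = 2 * T(23) + 1
T(23) = 2 * T(22) + 1
T(22) = 2 * T(21) + 1
T(21) = 2 * T(20) + 1
T(20) = 2 * T(19) + 1
T(19) = 2 * T(18) + 1
T(18) = 2 * T(17) + 1
T(17) = 2 * T(16) + 1
T(16) = 2 * T(15) + 1
T(15) = 2 * T(14) + 1
T(14) = 2 * T(13) + 1
T(13) = 2 * T(12) + 1
T(12) = 2 * T(11) + 1
T(11) = 2 * T(10) + 1
T(10) = 2 * T(9) + 1
T(9) = 2 * T(8) + 1
T(8) = 2 * T(7) + 1
T(7) = 2 * T(6) + 1
T(6) = 2 * T(5) + 1
T(5) = 2 * T(4) + 1
T(4) = 2 * T(3) + 1
T(3) = 2 * T(2) + 1
T(2) = 2 * T(1) + 1
T(1) = 1  (base case)
T(2) = 2 * 1 + 1 = 3
T(3) = 2 * 3 + 1 = 7
T(4) = 2 * 7 + 1 = 15
T(5) = 2 * 15 + 1 = 31
T(6) = 2 * 31 + 1 = 63
T(7) = 2 * 63 + 1 = 127
T(8) = 2 * 127 + 1 = 255
T(9) = 2 * 255 + 1 = 511
T(10) = 2 * 511 + 1 = 1023
T(11) = 2 * 1023 + 1 = 2047
T(12) = 2 * 2047 + 1 = 4095
T(13) = 2 * 4095 + 1 = 8191
T(14) = 2 * 8191 + 1 = 16383
T(15) = 2 * 16383 + 1 = 32767
T(16) = 2 * 32767 + 1 = 65535
T(17) = 2 * 65535 + 1 = 131071
T(18) = 2 * 131071 + 1 = 262143
T(19) = 2 * 262143 + 1 = 524287
T(20) = 2 * 524287 + 1 = 1048575
T(21) = 2 * 1048575 + 1 = 2097151
T(22) = 2 * 2097151 + 1 = 4194303
T(23) = 2 * 4194303 + 1 = 8388607
T(24) = 2 * 8388607 + 1 = 16777215
T(25) = 2 * 16777215 + 1 = 33554431
T(26) = 2 * 33554431 + 1 = 67108863

67108863


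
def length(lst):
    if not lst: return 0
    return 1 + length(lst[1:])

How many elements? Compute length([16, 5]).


length([16, 5]) = 1 + length([5])
length([5]) = 1 + length([])
length([]) = 0  (base case)
Unwinding: 1 + 1 + 0 = 2

2


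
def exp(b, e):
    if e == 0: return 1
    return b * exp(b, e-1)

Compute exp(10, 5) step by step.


exp(10, 5)
= 10 * exp(10, 4)
= 10 * 10 * exp(10, 3)
= 10 * 10 * 10 * exp(10, 2)
= 10 * 10 * 10 * 10 * exp(10, 1)
= 10 * 10 * 10 * 10 * 10 * exp(10, 0)
= 10 * 10 * 10 * 10 * 10 * 1
= 100000

100000


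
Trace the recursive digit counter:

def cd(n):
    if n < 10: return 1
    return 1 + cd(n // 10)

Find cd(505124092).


cd(505124092) = 1 + cd(50512409)
cd(50512409) = 1 + cd(5051240)
cd(5051240) = 1 + cd(505124)
cd(505124) = 1 + cd(50512)
cd(50512) = 1 + cd(5051)
cd(5051) = 1 + cd(505)
cd(505) = 1 + cd(50)
cd(50) = 1 + cd(5)
cd(5) = 1  (base case: 5 < 10)
Unwinding: 1 + 1 + 1 + 1 + 1 + 1 + 1 + 1 + 1 = 9

9


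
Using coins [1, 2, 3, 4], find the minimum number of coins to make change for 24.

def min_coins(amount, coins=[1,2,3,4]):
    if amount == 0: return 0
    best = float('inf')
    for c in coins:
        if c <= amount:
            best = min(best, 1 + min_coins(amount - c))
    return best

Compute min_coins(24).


Building up with DP:
min_coins(0) = 0
min_coins(1) = min(1+min_coins(0)=1+0=1) = 1
min_coins(2) = min(1+min_coins(1)=1+1=2, 1+min_coins(0)=1+0=1) = 1
min_coins(3) = min(1+min_coins(2)=1+1=2, 1+min_coins(1)=1+1=2, 1+min_coins(0)=1+0=1) = 1
min_coins(4) = min(1+min_coins(3)=1+1=2, 1+min_coins(2)=1+1=2, 1+min_coins(1)=1+1=2, 1+min_coins(0)=1+0=1) = 1
min_coins(5) = min(1+min_coins(4)=1+1=2, 1+min_coins(3)=1+1=2, 1+min_coins(2)=1+1=2, 1+min_coins(1)=1+1=2) = 2
min_coins(6) = min(1+min_coins(5)=1+2=3, 1+min_coins(4)=1+1=2, 1+min_coins(3)=1+1=2, 1+min_coins(2)=1+1=2) = 2
min_coins(7) = min(1+min_coins(6)=1+2=3, 1+min_coins(5)=1+2=3, 1+min_coins(4)=1+1=2, 1+min_coins(3)=1+1=2) = 2
min_coins(8) = min(1+min_coins(7)=1+2=3, 1+min_coins(6)=1+2=3, 1+min_coins(5)=1+2=3, 1+min_coins(4)=1+1=2) = 2
min_coins(9) = min(1+min_coins(8)=1+2=3, 1+min_coins(7)=1+2=3, 1+min_coins(6)=1+2=3, 1+min_coins(5)=1+2=3) = 3
min_coins(10) = min(1+min_coins(9)=1+3=4, 1+min_coins(8)=1+2=3, 1+min_coins(7)=1+2=3, 1+min_coins(6)=1+2=3) = 3
min_coins(11) = min(1+min_coins(10)=1+3=4, 1+min_coins(9)=1+3=4, 1+min_coins(8)=1+2=3, 1+min_coins(7)=1+2=3) = 3
min_coins(12) = min(1+min_coins(11)=1+3=4, 1+min_coins(10)=1+3=4, 1+min_coins(9)=1+3=4, 1+min_coins(8)=1+2=3) = 3
min_coins(13) = min(1+min_coins(12)=1+3=4, 1+min_coins(11)=1+3=4, 1+min_coins(10)=1+3=4, 1+min_coins(9)=1+3=4) = 4
min_coins(14) = min(1+min_coins(13)=1+4=5, 1+min_coins(12)=1+3=4, 1+min_coins(11)=1+3=4, 1+min_coins(10)=1+3=4) = 4
min_coins(15) = min(1+min_coins(14)=1+4=5, 1+min_coins(13)=1+4=5, 1+min_coins(12)=1+3=4, 1+min_coins(11)=1+3=4) = 4
min_coins(16) = min(1+min_coins(15)=1+4=5, 1+min_coins(14)=1+4=5, 1+min_coins(13)=1+4=5, 1+min_coins(12)=1+3=4) = 4
min_coins(17) = min(1+min_coins(16)=1+4=5, 1+min_coins(15)=1+4=5, 1+min_coins(14)=1+4=5, 1+min_coins(13)=1+4=5) = 5
min_coins(18) = min(1+min_coins(17)=1+5=6, 1+min_coins(16)=1+4=5, 1+min_coins(15)=1+4=5, 1+min_coins(14)=1+4=5) = 5
min_coins(19) = min(1+min_coins(18)=1+5=6, 1+min_coins(17)=1+5=6, 1+min_coins(16)=1+4=5, 1+min_coins(15)=1+4=5) = 5
min_coins(20) = min(1+min_coins(19)=1+5=6, 1+min_coins(18)=1+5=6, 1+min_coins(17)=1+5=6, 1+min_coins(16)=1+4=5) = 5
min_coins(21) = min(1+min_coins(20)=1+5=6, 1+min_coins(19)=1+5=6, 1+min_coins(18)=1+5=6, 1+min_coins(17)=1+5=6) = 6
min_coins(22) = min(1+min_coins(21)=1+6=7, 1+min_coins(20)=1+5=6, 1+min_coins(19)=1+5=6, 1+min_coins(18)=1+5=6) = 6
min_coins(23) = min(1+min_coins(22)=1+6=7, 1+min_coins(21)=1+6=7, 1+min_coins(20)=1+5=6, 1+min_coins(19)=1+5=6) = 6
min_coins(24) = min(1+min_coins(23)=1+6=7, 1+min_coins(22)=1+6=7, 1+min_coins(21)=1+6=7, 1+min_coins(20)=1+5=6) = 6

6
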